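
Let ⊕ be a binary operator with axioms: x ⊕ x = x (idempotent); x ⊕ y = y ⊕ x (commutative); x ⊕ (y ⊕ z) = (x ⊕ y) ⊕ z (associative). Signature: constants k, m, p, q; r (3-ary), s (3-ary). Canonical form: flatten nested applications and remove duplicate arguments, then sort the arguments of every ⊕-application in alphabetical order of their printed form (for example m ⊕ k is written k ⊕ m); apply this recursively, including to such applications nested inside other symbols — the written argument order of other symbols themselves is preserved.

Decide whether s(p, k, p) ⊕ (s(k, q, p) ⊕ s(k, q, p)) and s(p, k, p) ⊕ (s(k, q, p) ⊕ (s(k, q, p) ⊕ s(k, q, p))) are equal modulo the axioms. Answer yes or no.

Answer: yes — both canonical forms are s(k, q, p) ⊕ s(p, k, p)

Derivation:
Left:  s(p, k, p) ⊕ (s(k, q, p) ⊕ s(k, q, p))
  Un-nest:  s(p, k, p) ⊕ s(k, q, p) ⊕ s(k, q, p)
  Idempotence:  drop duplicate s(k, q, p)
  Sort arguments:  s(k, q, p) ⊕ s(p, k, p)
Right:  s(p, k, p) ⊕ (s(k, q, p) ⊕ (s(k, q, p) ⊕ s(k, q, p)))
  Flatten:  s(p, k, p) ⊕ s(k, q, p) ⊕ s(k, q, p) ⊕ s(k, q, p)
  Idempotence:  drop duplicate s(k, q, p), s(k, q, p)
  Order the arguments:  s(k, q, p) ⊕ s(p, k, p)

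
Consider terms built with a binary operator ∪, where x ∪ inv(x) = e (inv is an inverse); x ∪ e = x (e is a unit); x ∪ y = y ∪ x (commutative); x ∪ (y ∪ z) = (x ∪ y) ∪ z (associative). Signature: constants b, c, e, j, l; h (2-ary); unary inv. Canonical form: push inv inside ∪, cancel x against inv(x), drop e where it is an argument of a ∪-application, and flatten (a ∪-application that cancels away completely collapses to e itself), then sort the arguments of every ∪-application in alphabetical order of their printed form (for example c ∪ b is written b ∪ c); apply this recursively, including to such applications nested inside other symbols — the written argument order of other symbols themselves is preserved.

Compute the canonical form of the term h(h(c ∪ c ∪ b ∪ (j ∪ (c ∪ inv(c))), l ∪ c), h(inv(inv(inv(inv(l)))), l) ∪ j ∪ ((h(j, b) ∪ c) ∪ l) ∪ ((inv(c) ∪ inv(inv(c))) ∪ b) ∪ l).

Work inside:  h(inv(inv(inv(inv(l)))), l) ∪ j ∪ ((h(j, b) ∪ c) ∪ l) ∪ ((inv(c) ∪ inv(inv(c))) ∪ b) ∪ l
Push inv inside:  distribute inv over ∪ and collapse double inv
Combine occurrences:  h(l, l) ∪ j ∪ h(j, b) ∪ c ∪ l ∪ l ∪ b
Sort arguments:  b ∪ c ∪ h(j, b) ∪ h(l, l) ∪ j ∪ l ∪ l
Reassemble:  h(h(b ∪ c ∪ c ∪ j, c ∪ l), b ∪ c ∪ h(j, b) ∪ h(l, l) ∪ j ∪ l ∪ l)

Answer: h(h(b ∪ c ∪ c ∪ j, c ∪ l), b ∪ c ∪ h(j, b) ∪ h(l, l) ∪ j ∪ l ∪ l)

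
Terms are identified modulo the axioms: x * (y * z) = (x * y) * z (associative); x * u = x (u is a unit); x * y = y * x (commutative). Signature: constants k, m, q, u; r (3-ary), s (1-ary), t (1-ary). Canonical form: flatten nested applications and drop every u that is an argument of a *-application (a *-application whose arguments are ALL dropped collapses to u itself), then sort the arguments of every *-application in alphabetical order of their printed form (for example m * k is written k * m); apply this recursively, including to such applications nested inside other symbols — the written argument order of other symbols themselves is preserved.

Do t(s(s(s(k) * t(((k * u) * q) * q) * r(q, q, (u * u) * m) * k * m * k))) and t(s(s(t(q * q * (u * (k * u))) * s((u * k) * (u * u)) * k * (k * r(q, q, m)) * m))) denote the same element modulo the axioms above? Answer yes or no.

Answer: yes — both canonical forms are t(s(s(k * k * m * r(q, q, m) * s(k) * t(k * q * q))))

Derivation:
Left:  t(s(s(s(k) * t(((k * u) * q) * q) * r(q, q, (u * u) * m) * k * m * k)))
  Focus inside:  s(k) * t(((k * u) * q) * q) * r(q, q, (u * u) * m) * k * m * k
  Inside:  t(((k * u) * q) * q)  →  t(k * q * q)
  Inside:  r(q, q, (u * u) * m)  →  r(q, q, m)
  Sort arguments:  k * k * m * r(q, q, m) * s(k) * t(k * q * q)
  Rebuild:  t(s(s(k * k * m * r(q, q, m) * s(k) * t(k * q * q))))
Right:  t(s(s(t(q * q * (u * (k * u))) * s((u * k) * (u * u)) * k * (k * r(q, q, m)) * m)))
  Focus inside:  t(q * q * (u * (k * u))) * s((u * k) * (u * u)) * k * (k * r(q, q, m)) * m
  Flatten:  t(q * q * (u * (k * u))) * s((u * k) * (u * u)) * k * k * r(q, q, m) * m
  Inside:  t(q * q * (u * (k * u)))  →  t(k * q * q)
  Canonicalize subterm:  s((u * k) * (u * u))  →  s(k)
  Order the arguments:  k * k * m * r(q, q, m) * s(k) * t(k * q * q)
  Put back:  t(s(s(k * k * m * r(q, q, m) * s(k) * t(k * q * q))))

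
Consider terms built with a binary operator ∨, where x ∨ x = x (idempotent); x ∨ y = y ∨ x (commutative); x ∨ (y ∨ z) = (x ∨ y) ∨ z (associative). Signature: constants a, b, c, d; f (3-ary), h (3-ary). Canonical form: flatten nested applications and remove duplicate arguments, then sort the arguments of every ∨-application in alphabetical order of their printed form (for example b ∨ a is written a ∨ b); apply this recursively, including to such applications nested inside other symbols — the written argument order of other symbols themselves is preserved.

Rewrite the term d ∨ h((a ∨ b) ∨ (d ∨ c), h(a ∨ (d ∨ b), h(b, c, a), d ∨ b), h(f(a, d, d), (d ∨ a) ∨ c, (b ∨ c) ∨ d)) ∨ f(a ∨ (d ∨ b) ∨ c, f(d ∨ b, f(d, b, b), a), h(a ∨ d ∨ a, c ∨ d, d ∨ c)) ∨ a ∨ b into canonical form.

Inside:  h((a ∨ b) ∨ (d ∨ c), h(a ∨ (d ∨ b), h(b, c, a), d ∨ b), h(f(a, d, d), (d ∨ a) ∨ c, (b ∨ c) ∨ d))  →  h(a ∨ b ∨ c ∨ d, h(a ∨ b ∨ d, h(b, c, a), b ∨ d), h(f(a, d, d), a ∨ c ∨ d, b ∨ c ∨ d))
Inside:  f(a ∨ (d ∨ b) ∨ c, f(d ∨ b, f(d, b, b), a), h(a ∨ d ∨ a, c ∨ d, d ∨ c))  →  f(a ∨ b ∨ c ∨ d, f(b ∨ d, f(d, b, b), a), h(a ∨ d, c ∨ d, c ∨ d))
Order the arguments:  a ∨ b ∨ d ∨ f(a ∨ b ∨ c ∨ d, f(b ∨ d, f(d, b, b), a), h(a ∨ d, c ∨ d, c ∨ d)) ∨ h(a ∨ b ∨ c ∨ d, h(a ∨ b ∨ d, h(b, c, a), b ∨ d), h(f(a, d, d), a ∨ c ∨ d, b ∨ c ∨ d))

Answer: a ∨ b ∨ d ∨ f(a ∨ b ∨ c ∨ d, f(b ∨ d, f(d, b, b), a), h(a ∨ d, c ∨ d, c ∨ d)) ∨ h(a ∨ b ∨ c ∨ d, h(a ∨ b ∨ d, h(b, c, a), b ∨ d), h(f(a, d, d), a ∨ c ∨ d, b ∨ c ∨ d))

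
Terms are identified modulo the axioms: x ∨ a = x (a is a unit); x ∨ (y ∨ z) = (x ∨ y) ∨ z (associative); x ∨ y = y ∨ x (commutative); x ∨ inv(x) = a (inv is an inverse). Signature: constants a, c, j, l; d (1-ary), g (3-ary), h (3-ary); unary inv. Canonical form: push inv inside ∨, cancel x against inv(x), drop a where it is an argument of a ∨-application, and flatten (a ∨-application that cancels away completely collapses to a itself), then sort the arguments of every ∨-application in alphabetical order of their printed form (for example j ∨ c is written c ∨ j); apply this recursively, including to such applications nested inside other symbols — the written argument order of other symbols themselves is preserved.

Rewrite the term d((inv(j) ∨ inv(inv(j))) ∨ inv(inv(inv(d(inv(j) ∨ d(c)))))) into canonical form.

Focus inside:  (inv(j) ∨ inv(inv(j))) ∨ inv(inv(inv(d(inv(j) ∨ d(c)))))
Push inv inside:  distribute inv over ∨ and collapse double inv
Inverses cancel:  j cancels
Collect terms:  inv(d(d(c) ∨ inv(j)))
Rebuild:  d(inv(d(d(c) ∨ inv(j))))

Answer: d(inv(d(d(c) ∨ inv(j))))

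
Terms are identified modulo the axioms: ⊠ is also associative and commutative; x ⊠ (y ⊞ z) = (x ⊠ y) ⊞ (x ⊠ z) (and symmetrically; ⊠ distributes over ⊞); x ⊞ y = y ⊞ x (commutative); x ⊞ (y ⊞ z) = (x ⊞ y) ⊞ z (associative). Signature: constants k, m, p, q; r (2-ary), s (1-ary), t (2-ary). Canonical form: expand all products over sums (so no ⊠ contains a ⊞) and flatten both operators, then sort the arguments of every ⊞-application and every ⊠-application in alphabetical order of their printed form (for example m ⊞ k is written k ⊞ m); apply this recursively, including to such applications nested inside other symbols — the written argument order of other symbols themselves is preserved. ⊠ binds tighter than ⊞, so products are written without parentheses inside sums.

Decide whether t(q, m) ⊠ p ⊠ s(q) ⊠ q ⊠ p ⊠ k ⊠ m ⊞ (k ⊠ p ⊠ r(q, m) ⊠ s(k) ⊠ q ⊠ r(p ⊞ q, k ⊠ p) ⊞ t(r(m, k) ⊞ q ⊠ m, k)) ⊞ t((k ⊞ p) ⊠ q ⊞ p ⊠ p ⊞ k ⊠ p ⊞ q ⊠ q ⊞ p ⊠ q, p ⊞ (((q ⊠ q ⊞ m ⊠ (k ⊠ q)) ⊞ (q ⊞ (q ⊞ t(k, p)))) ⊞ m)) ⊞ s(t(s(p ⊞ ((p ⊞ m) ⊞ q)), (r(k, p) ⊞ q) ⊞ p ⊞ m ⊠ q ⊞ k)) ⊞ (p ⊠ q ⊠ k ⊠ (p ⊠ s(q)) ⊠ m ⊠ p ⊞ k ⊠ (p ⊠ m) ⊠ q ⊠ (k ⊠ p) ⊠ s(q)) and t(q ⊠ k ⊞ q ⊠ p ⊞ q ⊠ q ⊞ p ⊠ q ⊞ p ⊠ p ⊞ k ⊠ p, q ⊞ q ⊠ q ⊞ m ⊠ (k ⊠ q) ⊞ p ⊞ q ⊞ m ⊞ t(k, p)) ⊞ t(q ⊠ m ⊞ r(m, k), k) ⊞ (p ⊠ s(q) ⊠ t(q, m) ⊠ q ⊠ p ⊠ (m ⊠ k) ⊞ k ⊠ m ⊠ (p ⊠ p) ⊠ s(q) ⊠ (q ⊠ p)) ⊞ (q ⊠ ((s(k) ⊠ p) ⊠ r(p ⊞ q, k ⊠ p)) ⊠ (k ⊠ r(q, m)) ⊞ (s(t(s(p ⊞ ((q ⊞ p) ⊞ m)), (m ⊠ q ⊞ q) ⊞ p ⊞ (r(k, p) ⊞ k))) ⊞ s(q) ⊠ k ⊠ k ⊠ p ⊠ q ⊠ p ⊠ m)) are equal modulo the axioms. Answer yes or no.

Answer: yes — both canonical forms are k ⊠ k ⊠ m ⊠ p ⊠ p ⊠ q ⊠ s(q) ⊞ k ⊠ m ⊠ p ⊠ p ⊠ p ⊠ q ⊠ s(q) ⊞ k ⊠ m ⊠ p ⊠ p ⊠ q ⊠ s(q) ⊠ t(q, m) ⊞ k ⊠ p ⊠ q ⊠ r(p ⊞ q, k ⊠ p) ⊠ r(q, m) ⊠ s(k) ⊞ s(t(s(m ⊞ p ⊞ p ⊞ q), k ⊞ m ⊠ q ⊞ p ⊞ q ⊞ r(k, p))) ⊞ t(k ⊠ p ⊞ k ⊠ q ⊞ p ⊠ p ⊞ p ⊠ q ⊞ p ⊠ q ⊞ q ⊠ q, k ⊠ m ⊠ q ⊞ m ⊞ p ⊞ q ⊞ q ⊞ q ⊠ q ⊞ t(k, p)) ⊞ t(m ⊠ q ⊞ r(m, k), k)

Derivation:
Left:  t(q, m) ⊠ p ⊠ s(q) ⊠ q ⊠ p ⊠ k ⊠ m ⊞ (k ⊠ p ⊠ r(q, m) ⊠ s(k) ⊠ q ⊠ r(p ⊞ q, k ⊠ p) ⊞ t(r(m, k) ⊞ q ⊠ m, k)) ⊞ t((k ⊞ p) ⊠ q ⊞ p ⊠ p ⊞ k ⊠ p ⊞ q ⊠ q ⊞ p ⊠ q, p ⊞ (((q ⊠ q ⊞ m ⊠ (k ⊠ q)) ⊞ (q ⊞ (q ⊞ t(k, p)))) ⊞ m)) ⊞ s(t(s(p ⊞ ((p ⊞ m) ⊞ q)), (r(k, p) ⊞ q) ⊞ p ⊞ m ⊠ q ⊞ k)) ⊞ (p ⊠ q ⊠ k ⊠ (p ⊠ s(q)) ⊠ m ⊠ p ⊞ k ⊠ (p ⊠ m) ⊠ q ⊠ (k ⊠ p) ⊠ s(q))
  Distribute:  k ⊠ m ⊠ p ⊠ p ⊠ q ⊠ s(q) ⊠ t(q, m) ⊞ k ⊠ p ⊠ q ⊠ r(p ⊞ q, k ⊠ p) ⊠ r(q, m) ⊠ s(k) ⊞ t(m ⊠ q ⊞ r(m, k), k) ⊞ t(k ⊠ p ⊞ k ⊠ q ⊞ p ⊠ p ⊞ p ⊠ q ⊞ p ⊠ q ⊞ q ⊠ q, k ⊠ m ⊠ q ⊞ m ⊞ p ⊞ q ⊞ q ⊞ q ⊠ q ⊞ t(k, p)) ⊞ s(t(s(m ⊞ p ⊞ p ⊞ q), k ⊞ m ⊠ q ⊞ p ⊞ q ⊞ r(k, p))) ⊞ k ⊠ m ⊠ p ⊠ p ⊠ p ⊠ q ⊠ s(q) ⊞ k ⊠ k ⊠ m ⊠ p ⊠ p ⊠ q ⊠ s(q)
  Order the arguments:  k ⊠ k ⊠ m ⊠ p ⊠ p ⊠ q ⊠ s(q) ⊞ k ⊠ m ⊠ p ⊠ p ⊠ p ⊠ q ⊠ s(q) ⊞ k ⊠ m ⊠ p ⊠ p ⊠ q ⊠ s(q) ⊠ t(q, m) ⊞ k ⊠ p ⊠ q ⊠ r(p ⊞ q, k ⊠ p) ⊠ r(q, m) ⊠ s(k) ⊞ s(t(s(m ⊞ p ⊞ p ⊞ q), k ⊞ m ⊠ q ⊞ p ⊞ q ⊞ r(k, p))) ⊞ t(k ⊠ p ⊞ k ⊠ q ⊞ p ⊠ p ⊞ p ⊠ q ⊞ p ⊠ q ⊞ q ⊠ q, k ⊠ m ⊠ q ⊞ m ⊞ p ⊞ q ⊞ q ⊞ q ⊠ q ⊞ t(k, p)) ⊞ t(m ⊠ q ⊞ r(m, k), k)
Right:  t(q ⊠ k ⊞ q ⊠ p ⊞ q ⊠ q ⊞ p ⊠ q ⊞ p ⊠ p ⊞ k ⊠ p, q ⊞ q ⊠ q ⊞ m ⊠ (k ⊠ q) ⊞ p ⊞ q ⊞ m ⊞ t(k, p)) ⊞ t(q ⊠ m ⊞ r(m, k), k) ⊞ (p ⊠ s(q) ⊠ t(q, m) ⊠ q ⊠ p ⊠ (m ⊠ k) ⊞ k ⊠ m ⊠ (p ⊠ p) ⊠ s(q) ⊠ (q ⊠ p)) ⊞ (q ⊠ ((s(k) ⊠ p) ⊠ r(p ⊞ q, k ⊠ p)) ⊠ (k ⊠ r(q, m)) ⊞ (s(t(s(p ⊞ ((q ⊞ p) ⊞ m)), (m ⊠ q ⊞ q) ⊞ p ⊞ (r(k, p) ⊞ k))) ⊞ s(q) ⊠ k ⊠ k ⊠ p ⊠ q ⊠ p ⊠ m))
  Merge nested applications:  t(k ⊠ p ⊞ k ⊠ q ⊞ p ⊠ p ⊞ p ⊠ q ⊞ p ⊠ q ⊞ q ⊠ q, k ⊠ m ⊠ q ⊞ m ⊞ p ⊞ q ⊞ q ⊞ q ⊠ q ⊞ t(k, p)) ⊞ t(m ⊠ q ⊞ r(m, k), k) ⊞ k ⊠ m ⊠ p ⊠ p ⊠ q ⊠ s(q) ⊠ t(q, m) ⊞ k ⊠ m ⊠ p ⊠ p ⊠ p ⊠ q ⊠ s(q) ⊞ k ⊠ p ⊠ q ⊠ r(p ⊞ q, k ⊠ p) ⊠ r(q, m) ⊠ s(k) ⊞ s(t(s(m ⊞ p ⊞ p ⊞ q), k ⊞ m ⊠ q ⊞ p ⊞ q ⊞ r(k, p))) ⊞ k ⊠ k ⊠ m ⊠ p ⊠ p ⊠ q ⊠ s(q)
  Order the arguments:  k ⊠ k ⊠ m ⊠ p ⊠ p ⊠ q ⊠ s(q) ⊞ k ⊠ m ⊠ p ⊠ p ⊠ p ⊠ q ⊠ s(q) ⊞ k ⊠ m ⊠ p ⊠ p ⊠ q ⊠ s(q) ⊠ t(q, m) ⊞ k ⊠ p ⊠ q ⊠ r(p ⊞ q, k ⊠ p) ⊠ r(q, m) ⊠ s(k) ⊞ s(t(s(m ⊞ p ⊞ p ⊞ q), k ⊞ m ⊠ q ⊞ p ⊞ q ⊞ r(k, p))) ⊞ t(k ⊠ p ⊞ k ⊠ q ⊞ p ⊠ p ⊞ p ⊠ q ⊞ p ⊠ q ⊞ q ⊠ q, k ⊠ m ⊠ q ⊞ m ⊞ p ⊞ q ⊞ q ⊞ q ⊠ q ⊞ t(k, p)) ⊞ t(m ⊠ q ⊞ r(m, k), k)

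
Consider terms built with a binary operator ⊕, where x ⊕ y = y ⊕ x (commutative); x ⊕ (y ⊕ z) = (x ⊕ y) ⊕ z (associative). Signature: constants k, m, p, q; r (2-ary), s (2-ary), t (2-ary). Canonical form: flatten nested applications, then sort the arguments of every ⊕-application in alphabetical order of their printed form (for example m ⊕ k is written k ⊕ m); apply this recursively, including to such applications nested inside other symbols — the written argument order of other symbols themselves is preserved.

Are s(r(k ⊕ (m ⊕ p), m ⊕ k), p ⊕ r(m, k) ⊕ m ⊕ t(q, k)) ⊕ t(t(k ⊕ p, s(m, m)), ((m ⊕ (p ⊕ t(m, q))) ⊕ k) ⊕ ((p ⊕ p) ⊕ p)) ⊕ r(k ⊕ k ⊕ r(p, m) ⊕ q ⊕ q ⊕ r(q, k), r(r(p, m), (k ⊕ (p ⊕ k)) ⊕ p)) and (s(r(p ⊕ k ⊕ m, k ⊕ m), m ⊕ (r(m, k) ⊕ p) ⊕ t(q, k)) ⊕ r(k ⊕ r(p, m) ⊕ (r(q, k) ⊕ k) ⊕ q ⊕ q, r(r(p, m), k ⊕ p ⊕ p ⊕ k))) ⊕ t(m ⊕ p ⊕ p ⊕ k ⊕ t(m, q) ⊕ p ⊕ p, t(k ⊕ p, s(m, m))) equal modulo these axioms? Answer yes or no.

Left:  s(r(k ⊕ (m ⊕ p), m ⊕ k), p ⊕ r(m, k) ⊕ m ⊕ t(q, k)) ⊕ t(t(k ⊕ p, s(m, m)), ((m ⊕ (p ⊕ t(m, q))) ⊕ k) ⊕ ((p ⊕ p) ⊕ p)) ⊕ r(k ⊕ k ⊕ r(p, m) ⊕ q ⊕ q ⊕ r(q, k), r(r(p, m), (k ⊕ (p ⊕ k)) ⊕ p))
  Inside:  s(r(k ⊕ (m ⊕ p), m ⊕ k), p ⊕ r(m, k) ⊕ m ⊕ t(q, k))  →  s(r(k ⊕ m ⊕ p, k ⊕ m), m ⊕ p ⊕ r(m, k) ⊕ t(q, k))
  Simplify inside:  t(t(k ⊕ p, s(m, m)), ((m ⊕ (p ⊕ t(m, q))) ⊕ k) ⊕ ((p ⊕ p) ⊕ p))  →  t(t(k ⊕ p, s(m, m)), k ⊕ m ⊕ p ⊕ p ⊕ p ⊕ p ⊕ t(m, q))
  Inside:  r(k ⊕ k ⊕ r(p, m) ⊕ q ⊕ q ⊕ r(q, k), r(r(p, m), (k ⊕ (p ⊕ k)) ⊕ p))  →  r(k ⊕ k ⊕ q ⊕ q ⊕ r(p, m) ⊕ r(q, k), r(r(p, m), k ⊕ k ⊕ p ⊕ p))
  Sort arguments:  r(k ⊕ k ⊕ q ⊕ q ⊕ r(p, m) ⊕ r(q, k), r(r(p, m), k ⊕ k ⊕ p ⊕ p)) ⊕ s(r(k ⊕ m ⊕ p, k ⊕ m), m ⊕ p ⊕ r(m, k) ⊕ t(q, k)) ⊕ t(t(k ⊕ p, s(m, m)), k ⊕ m ⊕ p ⊕ p ⊕ p ⊕ p ⊕ t(m, q))
Right:  (s(r(p ⊕ k ⊕ m, k ⊕ m), m ⊕ (r(m, k) ⊕ p) ⊕ t(q, k)) ⊕ r(k ⊕ r(p, m) ⊕ (r(q, k) ⊕ k) ⊕ q ⊕ q, r(r(p, m), k ⊕ p ⊕ p ⊕ k))) ⊕ t(m ⊕ p ⊕ p ⊕ k ⊕ t(m, q) ⊕ p ⊕ p, t(k ⊕ p, s(m, m)))
  Un-nest:  s(r(p ⊕ k ⊕ m, k ⊕ m), m ⊕ (r(m, k) ⊕ p) ⊕ t(q, k)) ⊕ r(k ⊕ r(p, m) ⊕ (r(q, k) ⊕ k) ⊕ q ⊕ q, r(r(p, m), k ⊕ p ⊕ p ⊕ k)) ⊕ t(m ⊕ p ⊕ p ⊕ k ⊕ t(m, q) ⊕ p ⊕ p, t(k ⊕ p, s(m, m)))
  Canonicalize subterm:  s(r(p ⊕ k ⊕ m, k ⊕ m), m ⊕ (r(m, k) ⊕ p) ⊕ t(q, k))  →  s(r(k ⊕ m ⊕ p, k ⊕ m), m ⊕ p ⊕ r(m, k) ⊕ t(q, k))
  Inside:  r(k ⊕ r(p, m) ⊕ (r(q, k) ⊕ k) ⊕ q ⊕ q, r(r(p, m), k ⊕ p ⊕ p ⊕ k))  →  r(k ⊕ k ⊕ q ⊕ q ⊕ r(p, m) ⊕ r(q, k), r(r(p, m), k ⊕ k ⊕ p ⊕ p))
  Canonicalize subterm:  t(m ⊕ p ⊕ p ⊕ k ⊕ t(m, q) ⊕ p ⊕ p, t(k ⊕ p, s(m, m)))  →  t(k ⊕ m ⊕ p ⊕ p ⊕ p ⊕ p ⊕ t(m, q), t(k ⊕ p, s(m, m)))
  Sort:  r(k ⊕ k ⊕ q ⊕ q ⊕ r(p, m) ⊕ r(q, k), r(r(p, m), k ⊕ k ⊕ p ⊕ p)) ⊕ s(r(k ⊕ m ⊕ p, k ⊕ m), m ⊕ p ⊕ r(m, k) ⊕ t(q, k)) ⊕ t(k ⊕ m ⊕ p ⊕ p ⊕ p ⊕ p ⊕ t(m, q), t(k ⊕ p, s(m, m)))

Answer: no — r(k ⊕ k ⊕ q ⊕ q ⊕ r(p, m) ⊕ r(q, k), r(r(p, m), k ⊕ k ⊕ p ⊕ p)) ⊕ s(r(k ⊕ m ⊕ p, k ⊕ m), m ⊕ p ⊕ r(m, k) ⊕ t(q, k)) ⊕ t(t(k ⊕ p, s(m, m)), k ⊕ m ⊕ p ⊕ p ⊕ p ⊕ p ⊕ t(m, q)) vs r(k ⊕ k ⊕ q ⊕ q ⊕ r(p, m) ⊕ r(q, k), r(r(p, m), k ⊕ k ⊕ p ⊕ p)) ⊕ s(r(k ⊕ m ⊕ p, k ⊕ m), m ⊕ p ⊕ r(m, k) ⊕ t(q, k)) ⊕ t(k ⊕ m ⊕ p ⊕ p ⊕ p ⊕ p ⊕ t(m, q), t(k ⊕ p, s(m, m)))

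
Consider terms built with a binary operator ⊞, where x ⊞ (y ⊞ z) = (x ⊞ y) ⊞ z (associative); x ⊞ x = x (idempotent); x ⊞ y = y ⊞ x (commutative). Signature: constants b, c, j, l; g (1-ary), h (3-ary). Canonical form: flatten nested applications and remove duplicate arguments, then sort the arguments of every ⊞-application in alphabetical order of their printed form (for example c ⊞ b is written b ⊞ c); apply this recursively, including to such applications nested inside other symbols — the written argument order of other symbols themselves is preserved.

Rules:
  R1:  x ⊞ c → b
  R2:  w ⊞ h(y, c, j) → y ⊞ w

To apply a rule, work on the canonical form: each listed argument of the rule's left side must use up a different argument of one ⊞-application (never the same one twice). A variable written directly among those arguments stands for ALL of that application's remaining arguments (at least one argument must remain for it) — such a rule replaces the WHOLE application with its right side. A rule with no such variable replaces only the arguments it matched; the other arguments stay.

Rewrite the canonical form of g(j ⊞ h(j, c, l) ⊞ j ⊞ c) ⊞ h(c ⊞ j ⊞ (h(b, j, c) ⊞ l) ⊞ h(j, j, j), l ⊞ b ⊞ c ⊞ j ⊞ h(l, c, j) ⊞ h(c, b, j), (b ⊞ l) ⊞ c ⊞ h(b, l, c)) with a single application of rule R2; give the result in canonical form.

Canonical form:  g(c ⊞ h(j, c, l) ⊞ j) ⊞ h(c ⊞ h(b, j, c) ⊞ h(j, j, j) ⊞ j ⊞ l, b ⊞ c ⊞ h(c, b, j) ⊞ h(l, c, j) ⊞ j ⊞ l, b ⊞ c ⊞ h(b, l, c) ⊞ l)
R2 matches:  uses h(l, c, j);  w := b ⊞ c ⊞ h(c, b, j) ⊞ j ⊞ l, y := l
The extension variable absorbs all remaining arguments, so the whole application is rewritten.
Giving:  g(c ⊞ h(j, c, l) ⊞ j) ⊞ h(c ⊞ h(b, j, c) ⊞ h(j, j, j) ⊞ j ⊞ l, b ⊞ c ⊞ h(c, b, j) ⊞ j ⊞ l, b ⊞ c ⊞ h(b, l, c) ⊞ l)

Answer: g(c ⊞ h(j, c, l) ⊞ j) ⊞ h(c ⊞ h(b, j, c) ⊞ h(j, j, j) ⊞ j ⊞ l, b ⊞ c ⊞ h(c, b, j) ⊞ j ⊞ l, b ⊞ c ⊞ h(b, l, c) ⊞ l)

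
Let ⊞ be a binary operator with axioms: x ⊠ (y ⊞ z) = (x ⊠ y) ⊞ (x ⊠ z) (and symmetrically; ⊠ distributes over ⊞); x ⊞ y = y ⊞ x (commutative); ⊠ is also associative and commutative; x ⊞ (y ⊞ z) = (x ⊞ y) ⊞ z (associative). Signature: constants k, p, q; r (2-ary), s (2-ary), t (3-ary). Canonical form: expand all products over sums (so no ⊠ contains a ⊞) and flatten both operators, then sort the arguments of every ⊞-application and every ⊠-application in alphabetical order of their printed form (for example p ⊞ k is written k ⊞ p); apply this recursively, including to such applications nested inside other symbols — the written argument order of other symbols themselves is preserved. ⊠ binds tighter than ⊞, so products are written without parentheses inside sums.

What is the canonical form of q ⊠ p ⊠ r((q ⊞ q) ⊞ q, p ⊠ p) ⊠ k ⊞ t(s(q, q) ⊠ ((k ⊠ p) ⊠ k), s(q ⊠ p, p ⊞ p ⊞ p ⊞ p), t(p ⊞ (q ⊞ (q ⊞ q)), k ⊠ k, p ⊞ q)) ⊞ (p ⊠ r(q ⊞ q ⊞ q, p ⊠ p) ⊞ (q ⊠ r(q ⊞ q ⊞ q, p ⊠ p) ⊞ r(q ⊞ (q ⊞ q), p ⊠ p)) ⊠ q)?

Answer: k ⊠ p ⊠ q ⊠ r(q ⊞ q ⊞ q, p ⊠ p) ⊞ p ⊠ r(q ⊞ q ⊞ q, p ⊠ p) ⊞ q ⊠ q ⊠ r(q ⊞ q ⊞ q, p ⊠ p) ⊞ q ⊠ r(q ⊞ q ⊞ q, p ⊠ p) ⊞ t(k ⊠ k ⊠ p ⊠ s(q, q), s(p ⊠ q, p ⊞ p ⊞ p ⊞ p), t(p ⊞ q ⊞ q ⊞ q, k ⊠ k, p ⊞ q))

Derivation:
Expand products over sums:  k ⊠ p ⊠ q ⊠ r(q ⊞ q ⊞ q, p ⊠ p) ⊞ t(k ⊠ k ⊠ p ⊠ s(q, q), s(p ⊠ q, p ⊞ p ⊞ p ⊞ p), t(p ⊞ q ⊞ q ⊞ q, k ⊠ k, p ⊞ q)) ⊞ p ⊠ r(q ⊞ q ⊞ q, p ⊠ p) ⊞ q ⊠ q ⊠ r(q ⊞ q ⊞ q, p ⊠ p) ⊞ q ⊠ r(q ⊞ q ⊞ q, p ⊠ p)
Sort arguments:  k ⊠ p ⊠ q ⊠ r(q ⊞ q ⊞ q, p ⊠ p) ⊞ p ⊠ r(q ⊞ q ⊞ q, p ⊠ p) ⊞ q ⊠ q ⊠ r(q ⊞ q ⊞ q, p ⊠ p) ⊞ q ⊠ r(q ⊞ q ⊞ q, p ⊠ p) ⊞ t(k ⊠ k ⊠ p ⊠ s(q, q), s(p ⊠ q, p ⊞ p ⊞ p ⊞ p), t(p ⊞ q ⊞ q ⊞ q, k ⊠ k, p ⊞ q))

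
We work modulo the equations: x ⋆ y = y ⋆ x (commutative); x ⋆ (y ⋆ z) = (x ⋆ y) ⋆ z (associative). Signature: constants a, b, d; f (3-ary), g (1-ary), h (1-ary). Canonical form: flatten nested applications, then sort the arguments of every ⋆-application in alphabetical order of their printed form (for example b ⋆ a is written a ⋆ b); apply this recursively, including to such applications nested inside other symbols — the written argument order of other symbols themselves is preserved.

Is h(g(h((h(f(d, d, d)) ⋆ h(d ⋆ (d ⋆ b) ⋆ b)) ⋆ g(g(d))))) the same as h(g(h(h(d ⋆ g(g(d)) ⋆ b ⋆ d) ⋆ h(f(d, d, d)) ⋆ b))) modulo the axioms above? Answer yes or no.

Answer: no — h(g(h(g(g(d)) ⋆ h(b ⋆ b ⋆ d ⋆ d) ⋆ h(f(d, d, d))))) vs h(g(h(b ⋆ h(b ⋆ d ⋆ d ⋆ g(g(d))) ⋆ h(f(d, d, d)))))

Derivation:
Left:  h(g(h((h(f(d, d, d)) ⋆ h(d ⋆ (d ⋆ b) ⋆ b)) ⋆ g(g(d)))))
  Focus inside:  (h(f(d, d, d)) ⋆ h(d ⋆ (d ⋆ b) ⋆ b)) ⋆ g(g(d))
  Un-nest:  h(f(d, d, d)) ⋆ h(d ⋆ (d ⋆ b) ⋆ b) ⋆ g(g(d))
  Canonicalize subterm:  h(d ⋆ (d ⋆ b) ⋆ b)  →  h(b ⋆ b ⋆ d ⋆ d)
  Sort:  g(g(d)) ⋆ h(b ⋆ b ⋆ d ⋆ d) ⋆ h(f(d, d, d))
  Reassemble:  h(g(h(g(g(d)) ⋆ h(b ⋆ b ⋆ d ⋆ d) ⋆ h(f(d, d, d)))))
Right:  h(g(h(h(d ⋆ g(g(d)) ⋆ b ⋆ d) ⋆ h(f(d, d, d)) ⋆ b)))
  Focus inside:  h(d ⋆ g(g(d)) ⋆ b ⋆ d) ⋆ h(f(d, d, d)) ⋆ b
  Inside:  h(d ⋆ g(g(d)) ⋆ b ⋆ d)  →  h(b ⋆ d ⋆ d ⋆ g(g(d)))
  Order the arguments:  b ⋆ h(b ⋆ d ⋆ d ⋆ g(g(d))) ⋆ h(f(d, d, d))
  Rebuild:  h(g(h(b ⋆ h(b ⋆ d ⋆ d ⋆ g(g(d))) ⋆ h(f(d, d, d)))))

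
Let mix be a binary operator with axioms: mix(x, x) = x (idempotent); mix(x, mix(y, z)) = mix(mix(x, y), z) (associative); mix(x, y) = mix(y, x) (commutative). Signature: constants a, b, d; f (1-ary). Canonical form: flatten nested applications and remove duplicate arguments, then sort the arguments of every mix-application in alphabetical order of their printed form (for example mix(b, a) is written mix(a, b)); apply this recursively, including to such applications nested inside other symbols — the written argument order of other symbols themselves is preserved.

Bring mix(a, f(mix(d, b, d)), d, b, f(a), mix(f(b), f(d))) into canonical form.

Flatten:  mix(a, f(mix(d, b, d)), d, b, f(a), f(b), f(d))
Canonicalize subterm:  f(mix(d, b, d))  →  f(mix(b, d))
Order the arguments:  mix(a, b, d, f(a), f(b), f(d), f(mix(b, d)))

Answer: mix(a, b, d, f(a), f(b), f(d), f(mix(b, d)))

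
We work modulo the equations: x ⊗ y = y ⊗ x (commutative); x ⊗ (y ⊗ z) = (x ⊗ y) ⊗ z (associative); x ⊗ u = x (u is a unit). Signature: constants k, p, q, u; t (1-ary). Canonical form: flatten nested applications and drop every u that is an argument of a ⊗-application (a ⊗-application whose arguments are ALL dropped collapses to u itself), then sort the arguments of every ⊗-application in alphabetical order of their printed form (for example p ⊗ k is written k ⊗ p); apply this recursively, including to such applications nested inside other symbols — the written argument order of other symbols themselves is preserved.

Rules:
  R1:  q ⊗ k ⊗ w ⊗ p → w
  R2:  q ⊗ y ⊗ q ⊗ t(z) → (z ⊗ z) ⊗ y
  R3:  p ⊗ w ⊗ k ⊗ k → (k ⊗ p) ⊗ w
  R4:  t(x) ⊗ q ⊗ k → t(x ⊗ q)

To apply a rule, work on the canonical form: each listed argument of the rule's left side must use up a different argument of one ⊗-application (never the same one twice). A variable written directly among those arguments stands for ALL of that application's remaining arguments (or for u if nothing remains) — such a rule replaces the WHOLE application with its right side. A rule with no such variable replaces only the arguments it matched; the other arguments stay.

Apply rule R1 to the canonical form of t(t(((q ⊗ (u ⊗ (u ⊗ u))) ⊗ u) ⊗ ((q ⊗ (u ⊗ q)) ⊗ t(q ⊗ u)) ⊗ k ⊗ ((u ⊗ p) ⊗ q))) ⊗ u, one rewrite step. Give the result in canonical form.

Answer: t(t(q ⊗ q ⊗ q ⊗ t(q)))

Derivation:
Canonical form:  t(t(k ⊗ p ⊗ q ⊗ q ⊗ q ⊗ q ⊗ t(q)))
R1 matches:  uses k, p, q;  w := q ⊗ q ⊗ q ⊗ t(q)
Every leftover argument binds to the variable; the entire application is replaced.
Result:  t(t(q ⊗ q ⊗ q ⊗ t(q)))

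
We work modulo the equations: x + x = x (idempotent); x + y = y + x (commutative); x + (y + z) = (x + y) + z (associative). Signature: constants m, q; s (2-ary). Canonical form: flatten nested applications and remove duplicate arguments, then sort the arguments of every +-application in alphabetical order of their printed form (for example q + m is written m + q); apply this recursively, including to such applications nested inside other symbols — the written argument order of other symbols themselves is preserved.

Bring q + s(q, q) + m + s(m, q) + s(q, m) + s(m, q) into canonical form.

Drop duplicates:  drop duplicate s(m, q)
Order the arguments:  m + q + s(m, q) + s(q, m) + s(q, q)

Answer: m + q + s(m, q) + s(q, m) + s(q, q)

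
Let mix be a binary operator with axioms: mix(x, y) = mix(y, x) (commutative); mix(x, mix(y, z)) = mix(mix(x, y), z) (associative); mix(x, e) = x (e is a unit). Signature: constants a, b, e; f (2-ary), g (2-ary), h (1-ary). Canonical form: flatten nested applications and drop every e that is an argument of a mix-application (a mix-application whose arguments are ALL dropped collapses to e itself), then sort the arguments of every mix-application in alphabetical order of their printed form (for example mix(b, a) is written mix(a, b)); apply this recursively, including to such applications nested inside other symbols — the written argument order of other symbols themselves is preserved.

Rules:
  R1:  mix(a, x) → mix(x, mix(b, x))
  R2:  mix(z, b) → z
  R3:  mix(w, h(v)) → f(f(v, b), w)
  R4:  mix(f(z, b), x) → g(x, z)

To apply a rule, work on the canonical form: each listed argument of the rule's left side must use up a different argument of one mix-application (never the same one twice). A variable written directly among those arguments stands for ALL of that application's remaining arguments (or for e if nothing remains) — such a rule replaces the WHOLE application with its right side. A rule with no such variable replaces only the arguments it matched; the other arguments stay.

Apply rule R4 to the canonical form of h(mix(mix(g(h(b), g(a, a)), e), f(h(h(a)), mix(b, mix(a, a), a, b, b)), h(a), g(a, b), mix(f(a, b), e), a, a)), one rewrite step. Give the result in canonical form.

Canonical form:  h(mix(a, a, f(a, b), f(h(h(a)), mix(a, a, a, b, b, b)), g(a, b), g(h(b), g(a, a)), h(a)))
Match R4:  consume f(a, b);  x := mix(a, a, f(h(h(a)), mix(a, a, a, b, b, b)), g(a, b), g(h(b), g(a, a)), h(a)), z := a
Every leftover argument binds to the variable; the entire application is replaced.
Result:  h(g(mix(a, a, f(h(h(a)), mix(a, a, a, b, b, b)), g(a, b), g(h(b), g(a, a)), h(a)), a))

Answer: h(g(mix(a, a, f(h(h(a)), mix(a, a, a, b, b, b)), g(a, b), g(h(b), g(a, a)), h(a)), a))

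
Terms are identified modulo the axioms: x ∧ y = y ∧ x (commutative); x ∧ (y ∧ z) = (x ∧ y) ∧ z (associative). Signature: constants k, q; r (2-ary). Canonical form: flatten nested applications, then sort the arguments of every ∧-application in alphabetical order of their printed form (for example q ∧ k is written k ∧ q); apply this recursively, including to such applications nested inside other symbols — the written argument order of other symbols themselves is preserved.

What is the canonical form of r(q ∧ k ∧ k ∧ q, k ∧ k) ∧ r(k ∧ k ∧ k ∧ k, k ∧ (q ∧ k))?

Canonicalize subterm:  r(q ∧ k ∧ k ∧ q, k ∧ k)  →  r(k ∧ k ∧ q ∧ q, k ∧ k)
Canonicalize subterm:  r(k ∧ k ∧ k ∧ k, k ∧ (q ∧ k))  →  r(k ∧ k ∧ k ∧ k, k ∧ k ∧ q)
Sort arguments:  r(k ∧ k ∧ k ∧ k, k ∧ k ∧ q) ∧ r(k ∧ k ∧ q ∧ q, k ∧ k)

Answer: r(k ∧ k ∧ k ∧ k, k ∧ k ∧ q) ∧ r(k ∧ k ∧ q ∧ q, k ∧ k)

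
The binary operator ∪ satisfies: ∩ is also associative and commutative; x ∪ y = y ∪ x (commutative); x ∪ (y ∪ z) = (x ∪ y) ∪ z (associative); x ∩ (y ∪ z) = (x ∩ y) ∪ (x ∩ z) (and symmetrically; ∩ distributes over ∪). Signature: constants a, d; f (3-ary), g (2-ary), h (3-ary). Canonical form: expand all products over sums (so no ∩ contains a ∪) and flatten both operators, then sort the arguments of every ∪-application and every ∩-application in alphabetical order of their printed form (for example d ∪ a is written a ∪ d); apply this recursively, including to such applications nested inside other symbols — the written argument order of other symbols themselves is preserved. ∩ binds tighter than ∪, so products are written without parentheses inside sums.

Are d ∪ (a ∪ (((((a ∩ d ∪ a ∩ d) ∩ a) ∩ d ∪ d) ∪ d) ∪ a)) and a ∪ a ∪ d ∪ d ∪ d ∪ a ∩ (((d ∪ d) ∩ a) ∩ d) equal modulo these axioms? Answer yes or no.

Answer: yes — both canonical forms are a ∪ a ∪ a ∩ a ∩ d ∩ d ∪ a ∩ a ∩ d ∩ d ∪ d ∪ d ∪ d

Derivation:
Left:  d ∪ (a ∪ (((((a ∩ d ∪ a ∩ d) ∩ a) ∩ d ∪ d) ∪ d) ∪ a))
  Expand:  d ∪ a ∪ a ∩ a ∩ d ∩ d ∪ a ∩ a ∩ d ∩ d ∪ d ∪ d ∪ a
  Order the arguments:  a ∪ a ∪ a ∩ a ∩ d ∩ d ∪ a ∩ a ∩ d ∩ d ∪ d ∪ d ∪ d
Right:  a ∪ a ∪ d ∪ d ∪ d ∪ a ∩ (((d ∪ d) ∩ a) ∩ d)
  Expand:  a ∪ a ∪ d ∪ d ∪ d ∪ a ∩ a ∩ d ∩ d ∪ a ∩ a ∩ d ∩ d
  Sort arguments:  a ∪ a ∪ a ∩ a ∩ d ∩ d ∪ a ∩ a ∩ d ∩ d ∪ d ∪ d ∪ d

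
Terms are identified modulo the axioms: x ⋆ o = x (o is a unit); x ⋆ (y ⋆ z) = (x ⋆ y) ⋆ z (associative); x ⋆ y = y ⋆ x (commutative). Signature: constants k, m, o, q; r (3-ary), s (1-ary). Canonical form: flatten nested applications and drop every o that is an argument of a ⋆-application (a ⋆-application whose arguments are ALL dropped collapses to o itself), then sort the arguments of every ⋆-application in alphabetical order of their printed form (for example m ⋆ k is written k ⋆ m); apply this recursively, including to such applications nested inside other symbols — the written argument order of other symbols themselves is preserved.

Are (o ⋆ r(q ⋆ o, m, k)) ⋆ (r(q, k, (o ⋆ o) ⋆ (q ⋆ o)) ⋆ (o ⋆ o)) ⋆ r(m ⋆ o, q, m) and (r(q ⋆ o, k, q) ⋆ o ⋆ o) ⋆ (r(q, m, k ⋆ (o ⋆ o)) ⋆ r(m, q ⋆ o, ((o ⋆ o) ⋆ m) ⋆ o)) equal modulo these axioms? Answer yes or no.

Answer: yes — both canonical forms are r(m, q, m) ⋆ r(q, k, q) ⋆ r(q, m, k)

Derivation:
Left:  (o ⋆ r(q ⋆ o, m, k)) ⋆ (r(q, k, (o ⋆ o) ⋆ (q ⋆ o)) ⋆ (o ⋆ o)) ⋆ r(m ⋆ o, q, m)
  Un-nest:  o ⋆ r(q ⋆ o, m, k) ⋆ r(q, k, (o ⋆ o) ⋆ (q ⋆ o)) ⋆ o ⋆ o ⋆ r(m ⋆ o, q, m)
  Canonicalize subterm:  r(q ⋆ o, m, k)  →  r(q, m, k)
  Simplify inside:  r(q, k, (o ⋆ o) ⋆ (q ⋆ o))  →  r(q, k, q)
  Canonicalize subterm:  r(m ⋆ o, q, m)  →  r(m, q, m)
  Drop the unit:  drop o (×3)
  Order the arguments:  r(m, q, m) ⋆ r(q, k, q) ⋆ r(q, m, k)
Right:  (r(q ⋆ o, k, q) ⋆ o ⋆ o) ⋆ (r(q, m, k ⋆ (o ⋆ o)) ⋆ r(m, q ⋆ o, ((o ⋆ o) ⋆ m) ⋆ o))
  Flatten:  r(q ⋆ o, k, q) ⋆ o ⋆ o ⋆ r(q, m, k ⋆ (o ⋆ o)) ⋆ r(m, q ⋆ o, ((o ⋆ o) ⋆ m) ⋆ o)
  Canonicalize subterm:  r(q ⋆ o, k, q)  →  r(q, k, q)
  Simplify inside:  r(q, m, k ⋆ (o ⋆ o))  →  r(q, m, k)
  Inside:  r(m, q ⋆ o, ((o ⋆ o) ⋆ m) ⋆ o)  →  r(m, q, m)
  Drop the unit:  drop o (×2)
  Order the arguments:  r(m, q, m) ⋆ r(q, k, q) ⋆ r(q, m, k)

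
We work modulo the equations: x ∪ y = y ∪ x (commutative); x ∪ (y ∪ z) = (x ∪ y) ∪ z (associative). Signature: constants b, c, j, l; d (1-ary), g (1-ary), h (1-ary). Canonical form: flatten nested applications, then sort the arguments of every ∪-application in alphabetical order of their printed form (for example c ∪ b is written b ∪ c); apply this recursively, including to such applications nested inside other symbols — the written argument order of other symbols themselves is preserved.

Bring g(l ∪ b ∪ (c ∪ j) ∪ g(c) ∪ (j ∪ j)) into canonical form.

Answer: g(b ∪ c ∪ g(c) ∪ j ∪ j ∪ j ∪ l)

Derivation:
Focus inside:  l ∪ b ∪ (c ∪ j) ∪ g(c) ∪ (j ∪ j)
Flatten:  l ∪ b ∪ c ∪ j ∪ g(c) ∪ j ∪ j
Order the arguments:  b ∪ c ∪ g(c) ∪ j ∪ j ∪ j ∪ l
Rebuild:  g(b ∪ c ∪ g(c) ∪ j ∪ j ∪ j ∪ l)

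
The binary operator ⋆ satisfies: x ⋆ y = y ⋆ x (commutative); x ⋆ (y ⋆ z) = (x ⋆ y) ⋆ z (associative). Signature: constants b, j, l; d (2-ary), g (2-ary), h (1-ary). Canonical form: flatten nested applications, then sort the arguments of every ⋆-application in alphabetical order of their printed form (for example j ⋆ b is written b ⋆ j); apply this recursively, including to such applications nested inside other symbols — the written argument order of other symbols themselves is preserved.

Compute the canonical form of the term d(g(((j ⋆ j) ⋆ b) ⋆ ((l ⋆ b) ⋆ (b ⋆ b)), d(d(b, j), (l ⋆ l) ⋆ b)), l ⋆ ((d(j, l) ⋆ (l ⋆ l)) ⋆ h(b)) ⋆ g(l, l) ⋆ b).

Work inside:  l ⋆ ((d(j, l) ⋆ (l ⋆ l)) ⋆ h(b)) ⋆ g(l, l) ⋆ b
Un-nest:  l ⋆ d(j, l) ⋆ l ⋆ l ⋆ h(b) ⋆ g(l, l) ⋆ b
Sort arguments:  b ⋆ d(j, l) ⋆ g(l, l) ⋆ h(b) ⋆ l ⋆ l ⋆ l
Reassemble:  d(g(b ⋆ b ⋆ b ⋆ b ⋆ j ⋆ j ⋆ l, d(d(b, j), b ⋆ l ⋆ l)), b ⋆ d(j, l) ⋆ g(l, l) ⋆ h(b) ⋆ l ⋆ l ⋆ l)

Answer: d(g(b ⋆ b ⋆ b ⋆ b ⋆ j ⋆ j ⋆ l, d(d(b, j), b ⋆ l ⋆ l)), b ⋆ d(j, l) ⋆ g(l, l) ⋆ h(b) ⋆ l ⋆ l ⋆ l)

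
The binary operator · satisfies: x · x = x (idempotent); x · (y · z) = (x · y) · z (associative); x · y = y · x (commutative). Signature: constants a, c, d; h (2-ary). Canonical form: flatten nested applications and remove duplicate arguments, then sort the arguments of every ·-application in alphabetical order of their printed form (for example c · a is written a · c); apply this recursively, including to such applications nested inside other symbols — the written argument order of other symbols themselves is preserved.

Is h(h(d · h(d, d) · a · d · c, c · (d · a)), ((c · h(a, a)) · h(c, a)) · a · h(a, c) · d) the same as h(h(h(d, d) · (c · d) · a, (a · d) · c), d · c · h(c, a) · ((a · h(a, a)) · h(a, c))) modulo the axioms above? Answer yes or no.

Left:  h(h(d · h(d, d) · a · d · c, c · (d · a)), ((c · h(a, a)) · h(c, a)) · a · h(a, c) · d)
  Focus inside:  ((c · h(a, a)) · h(c, a)) · a · h(a, c) · d
  Un-nest:  c · h(a, a) · h(c, a) · a · h(a, c) · d
  Order the arguments:  a · c · d · h(a, a) · h(a, c) · h(c, a)
  Rebuild:  h(h(a · c · d · h(d, d), a · c · d), a · c · d · h(a, a) · h(a, c) · h(c, a))
Right:  h(h(h(d, d) · (c · d) · a, (a · d) · c), d · c · h(c, a) · ((a · h(a, a)) · h(a, c)))
  Descend into:  d · c · h(c, a) · ((a · h(a, a)) · h(a, c))
  Un-nest:  d · c · h(c, a) · a · h(a, a) · h(a, c)
  Sort:  a · c · d · h(a, a) · h(a, c) · h(c, a)
  Put back:  h(h(a · c · d · h(d, d), a · c · d), a · c · d · h(a, a) · h(a, c) · h(c, a))

Answer: yes — both canonical forms are h(h(a · c · d · h(d, d), a · c · d), a · c · d · h(a, a) · h(a, c) · h(c, a))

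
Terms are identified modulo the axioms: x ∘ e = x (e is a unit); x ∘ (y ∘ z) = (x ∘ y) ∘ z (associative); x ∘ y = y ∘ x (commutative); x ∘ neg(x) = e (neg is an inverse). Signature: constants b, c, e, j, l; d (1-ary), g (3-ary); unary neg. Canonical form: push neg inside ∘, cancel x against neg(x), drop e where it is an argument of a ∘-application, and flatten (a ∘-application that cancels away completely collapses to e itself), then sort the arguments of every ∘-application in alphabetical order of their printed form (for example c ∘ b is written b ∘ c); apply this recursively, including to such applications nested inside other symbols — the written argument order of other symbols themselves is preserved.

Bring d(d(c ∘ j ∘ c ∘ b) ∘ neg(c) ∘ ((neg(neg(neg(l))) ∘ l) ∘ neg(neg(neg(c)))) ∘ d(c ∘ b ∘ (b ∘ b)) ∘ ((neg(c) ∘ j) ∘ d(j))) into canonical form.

Answer: d(d(b ∘ b ∘ b ∘ c) ∘ d(b ∘ c ∘ c ∘ j) ∘ d(j) ∘ j ∘ neg(c) ∘ neg(c) ∘ neg(c))

Derivation:
Descend into:  d(c ∘ j ∘ c ∘ b) ∘ neg(c) ∘ ((neg(neg(neg(l))) ∘ l) ∘ neg(neg(neg(c)))) ∘ d(c ∘ b ∘ (b ∘ b)) ∘ ((neg(c) ∘ j) ∘ d(j))
Push neg inside:  distribute neg over ∘ and collapse double neg
Cancel:  l cancels
Collect terms:  d(b ∘ c ∘ c ∘ j) ∘ neg(c) ∘ neg(c) ∘ neg(c) ∘ d(b ∘ b ∘ b ∘ c) ∘ j ∘ d(j)
Sort arguments:  d(b ∘ b ∘ b ∘ c) ∘ d(b ∘ c ∘ c ∘ j) ∘ d(j) ∘ j ∘ neg(c) ∘ neg(c) ∘ neg(c)
Reassemble:  d(d(b ∘ b ∘ b ∘ c) ∘ d(b ∘ c ∘ c ∘ j) ∘ d(j) ∘ j ∘ neg(c) ∘ neg(c) ∘ neg(c))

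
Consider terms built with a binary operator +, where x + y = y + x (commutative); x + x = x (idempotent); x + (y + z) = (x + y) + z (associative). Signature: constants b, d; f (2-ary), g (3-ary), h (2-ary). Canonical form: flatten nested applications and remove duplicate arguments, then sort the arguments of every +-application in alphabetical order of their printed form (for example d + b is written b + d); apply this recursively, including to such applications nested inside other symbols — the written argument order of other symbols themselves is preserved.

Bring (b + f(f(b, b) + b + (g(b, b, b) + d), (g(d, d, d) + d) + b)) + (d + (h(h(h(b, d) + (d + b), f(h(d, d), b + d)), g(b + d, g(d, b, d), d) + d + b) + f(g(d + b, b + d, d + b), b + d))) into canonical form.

Merge nested applications:  b + f(f(b, b) + b + (g(b, b, b) + d), (g(d, d, d) + d) + b) + d + h(h(h(b, d) + (d + b), f(h(d, d), b + d)), g(b + d, g(d, b, d), d) + d + b) + f(g(d + b, b + d, d + b), b + d)
Simplify inside:  f(f(b, b) + b + (g(b, b, b) + d), (g(d, d, d) + d) + b)  →  f(b + d + f(b, b) + g(b, b, b), b + d + g(d, d, d))
Canonicalize subterm:  h(h(h(b, d) + (d + b), f(h(d, d), b + d)), g(b + d, g(d, b, d), d) + d + b)  →  h(h(b + d + h(b, d), f(h(d, d), b + d)), b + d + g(b + d, g(d, b, d), d))
Canonicalize subterm:  f(g(d + b, b + d, d + b), b + d)  →  f(g(b + d, b + d, b + d), b + d)
Sort:  b + d + f(b + d + f(b, b) + g(b, b, b), b + d + g(d, d, d)) + f(g(b + d, b + d, b + d), b + d) + h(h(b + d + h(b, d), f(h(d, d), b + d)), b + d + g(b + d, g(d, b, d), d))

Answer: b + d + f(b + d + f(b, b) + g(b, b, b), b + d + g(d, d, d)) + f(g(b + d, b + d, b + d), b + d) + h(h(b + d + h(b, d), f(h(d, d), b + d)), b + d + g(b + d, g(d, b, d), d))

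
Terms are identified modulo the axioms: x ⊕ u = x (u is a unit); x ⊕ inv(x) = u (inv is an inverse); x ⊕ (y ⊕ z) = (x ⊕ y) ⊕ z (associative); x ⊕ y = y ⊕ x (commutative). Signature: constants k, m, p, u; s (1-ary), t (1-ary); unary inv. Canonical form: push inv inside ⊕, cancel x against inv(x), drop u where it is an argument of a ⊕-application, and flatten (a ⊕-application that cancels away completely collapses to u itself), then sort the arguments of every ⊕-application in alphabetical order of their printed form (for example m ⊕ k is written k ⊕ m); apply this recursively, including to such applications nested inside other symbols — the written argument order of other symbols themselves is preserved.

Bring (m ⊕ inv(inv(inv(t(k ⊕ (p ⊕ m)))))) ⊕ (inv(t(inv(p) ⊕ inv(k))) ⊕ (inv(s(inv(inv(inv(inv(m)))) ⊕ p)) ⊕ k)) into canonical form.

Push inv inside:  distribute inv over ⊕ and collapse double inv
Collect terms:  m ⊕ inv(t(k ⊕ m ⊕ p)) ⊕ inv(t(inv(k) ⊕ inv(p))) ⊕ inv(s(m ⊕ p)) ⊕ k
Order the arguments:  inv(s(m ⊕ p)) ⊕ inv(t(inv(k) ⊕ inv(p))) ⊕ inv(t(k ⊕ m ⊕ p)) ⊕ k ⊕ m

Answer: inv(s(m ⊕ p)) ⊕ inv(t(inv(k) ⊕ inv(p))) ⊕ inv(t(k ⊕ m ⊕ p)) ⊕ k ⊕ m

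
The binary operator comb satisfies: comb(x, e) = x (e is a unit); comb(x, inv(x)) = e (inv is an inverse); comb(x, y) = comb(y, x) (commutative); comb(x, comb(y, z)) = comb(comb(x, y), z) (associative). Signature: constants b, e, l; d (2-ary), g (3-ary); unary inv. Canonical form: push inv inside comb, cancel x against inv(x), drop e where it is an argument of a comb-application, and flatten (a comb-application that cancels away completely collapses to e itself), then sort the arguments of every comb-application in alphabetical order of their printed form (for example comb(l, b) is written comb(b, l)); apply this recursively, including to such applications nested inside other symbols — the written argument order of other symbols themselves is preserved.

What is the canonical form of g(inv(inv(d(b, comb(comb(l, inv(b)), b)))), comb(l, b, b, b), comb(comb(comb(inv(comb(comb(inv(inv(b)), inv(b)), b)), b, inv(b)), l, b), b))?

Answer: g(d(b, l), comb(b, b, b, l), comb(b, l))

Derivation:
Work inside:  comb(comb(comb(inv(comb(comb(inv(inv(b)), inv(b)), b)), b, inv(b)), l, b), b)
Push inv inside:  distribute inv over comb and collapse double inv
Collect:  comb(b, l)
Put back:  g(d(b, l), comb(b, b, b, l), comb(b, l))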